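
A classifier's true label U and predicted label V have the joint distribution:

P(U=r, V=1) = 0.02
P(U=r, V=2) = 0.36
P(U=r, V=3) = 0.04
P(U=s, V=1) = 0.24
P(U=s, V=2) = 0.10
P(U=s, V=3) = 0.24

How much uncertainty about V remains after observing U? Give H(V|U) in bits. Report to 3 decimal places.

Chain rule: H(V|U) = H(U,V) − H(U).
Marginals: p(U) = (0.4200, 0.5800), p(V) = (0.2600, 0.4600, 0.2800).
H(U,V) = 2.1497 bits; H(U) = 0.9815 bits.
H(V|U) = 2.1497 − 0.9815 = 1.168 bits.

1.168 bits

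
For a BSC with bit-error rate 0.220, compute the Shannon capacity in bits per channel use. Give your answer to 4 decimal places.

0.2398 bits

Binary symmetric channel: C = 1 − h₂(ε) where h₂ is the binary entropy function.
h₂(0.220) = −0.220·log₂0.220 − 0.780·log₂0.780 = 0.7602.
C = 1 − 0.7602 = 0.2398 bits per channel use.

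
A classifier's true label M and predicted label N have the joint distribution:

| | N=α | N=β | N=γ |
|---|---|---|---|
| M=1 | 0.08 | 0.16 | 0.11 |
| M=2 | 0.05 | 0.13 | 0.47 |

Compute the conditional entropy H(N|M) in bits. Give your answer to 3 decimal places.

1.241 bits

Chain rule: H(N|M) = H(M,N) − H(M).
Marginals: p(M) = (0.3500, 0.6500), p(N) = (0.1300, 0.2900, 0.5800).
H(M,N) = 2.1755 bits; H(M) = 0.9341 bits.
H(N|M) = 2.1755 − 0.9341 = 1.241 bits.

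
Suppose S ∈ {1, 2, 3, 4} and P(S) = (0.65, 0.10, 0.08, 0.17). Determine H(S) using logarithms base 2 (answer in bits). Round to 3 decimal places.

1.462 bits

H(S) = −Σ p·log₂ p.
  −(0.65)·log₂(0.65) = 0.4040
  −(0.10)·log₂(0.10) = 0.3322
  −(0.08)·log₂(0.08) = 0.2915
  −(0.17)·log₂(0.17) = 0.4346
Sum: 0.4040 + 0.3322 + 0.2915 + 0.4346 = 1.462 bits.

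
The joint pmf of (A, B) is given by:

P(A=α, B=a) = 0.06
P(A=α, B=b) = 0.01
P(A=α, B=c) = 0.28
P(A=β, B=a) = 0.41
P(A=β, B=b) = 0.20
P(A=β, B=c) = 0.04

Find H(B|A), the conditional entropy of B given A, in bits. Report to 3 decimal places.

Chain rule: H(B|A) = H(A,B) − H(A).
Marginals: p(A) = (0.3500, 0.6500), p(B) = (0.4700, 0.2100, 0.3200).
H(A,B) = 2.0017 bits; H(A) = 0.9341 bits.
H(B|A) = 2.0017 − 0.9341 = 1.068 bits.

1.068 bits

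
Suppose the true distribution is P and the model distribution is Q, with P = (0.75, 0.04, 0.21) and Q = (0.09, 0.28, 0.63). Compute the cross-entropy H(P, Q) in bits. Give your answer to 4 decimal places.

2.8189 bits

H(P,Q) = −Σ p·log₂ q.
  −0.75·log₂(0.09) = 2.60545
  −0.04·log₂(0.28) = 0.07346
  −0.21·log₂(0.63) = 0.13998
H(P,Q) = 2.8189 bits.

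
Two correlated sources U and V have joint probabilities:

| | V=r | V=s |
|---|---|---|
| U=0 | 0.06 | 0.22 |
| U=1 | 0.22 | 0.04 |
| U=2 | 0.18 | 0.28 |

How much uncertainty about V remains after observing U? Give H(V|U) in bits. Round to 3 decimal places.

Marginals: p(U) = (0.2800, 0.2600, 0.4600), p(V) = (0.4600, 0.5400).
H(V|U) = Σ p(U) · H(V|U=·).
  U=0: p=0.2800, H(V|U=0) = 0.7496
  U=1: p=0.2600, H(V|U=1) = 0.6194
  U=2: p=0.4600, H(V|U=2) = 0.9656
Weighted sum = 0.815 bits.

0.815 bits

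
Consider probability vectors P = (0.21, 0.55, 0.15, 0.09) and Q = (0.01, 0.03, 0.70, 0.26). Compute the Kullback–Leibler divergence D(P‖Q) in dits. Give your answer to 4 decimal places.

D(P‖Q) = Σ p·log₁₀(p/q).
  0.21·log₁₀(0.21/0.01) = 0.27767
  0.55·log₁₀(0.55/0.03) = 0.69478
  0.15·log₁₀(0.15/0.70) = -0.10035
  0.09·log₁₀(0.09/0.26) = -0.04147
D(P‖Q) = 0.8306 dits.

0.8306 dits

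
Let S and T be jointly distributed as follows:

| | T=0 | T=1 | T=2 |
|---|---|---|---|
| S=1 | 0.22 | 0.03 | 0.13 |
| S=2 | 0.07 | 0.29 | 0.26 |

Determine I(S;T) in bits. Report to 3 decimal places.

0.225 bits

Marginals: p(S) = (0.3800, 0.6200), p(T) = (0.2900, 0.3200, 0.3900).
I(S;T) = H(S) + H(T) − H(S,T).
H(S) = 0.9580, H(T) = 1.5737, H(S,T) = 2.3067.
I(S;T) = 0.9580 + 1.5737 − 2.3067 = 0.225 bits.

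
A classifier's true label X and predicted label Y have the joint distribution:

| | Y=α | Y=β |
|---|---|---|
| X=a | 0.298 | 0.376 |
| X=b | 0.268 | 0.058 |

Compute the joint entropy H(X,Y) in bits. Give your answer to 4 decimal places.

H(X,Y) = −Σ p(x,y)·log₂ p(x,y) over all 4 cells.
  cell (a,α): −0.298·log₂0.298 = 0.52049
  cell (a,β): −0.376·log₂0.376 = 0.53061
  cell (b,α): −0.268·log₂0.268 = 0.50912
  cell (b,β): −0.058·log₂0.058 = 0.23825
Sum = 1.7985 bits.

1.7985 bits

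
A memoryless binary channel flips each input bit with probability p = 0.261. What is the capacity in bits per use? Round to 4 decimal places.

0.1717 bits

Binary symmetric channel: C = 1 − h₂(ε) where h₂ is the binary entropy function.
h₂(0.261) = −0.261·log₂0.261 − 0.739·log₂0.739 = 0.8283.
C = 1 − 0.8283 = 0.1717 bits per channel use.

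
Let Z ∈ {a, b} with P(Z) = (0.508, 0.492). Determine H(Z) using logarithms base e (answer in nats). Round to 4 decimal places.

H(Z) = −Σ p·ln p.
  −(0.508)·ln(0.508) = 0.34406
  −(0.492)·ln(0.492) = 0.34896
Sum: 0.34406 + 0.34896 = 0.6930 nats.

0.6930 nats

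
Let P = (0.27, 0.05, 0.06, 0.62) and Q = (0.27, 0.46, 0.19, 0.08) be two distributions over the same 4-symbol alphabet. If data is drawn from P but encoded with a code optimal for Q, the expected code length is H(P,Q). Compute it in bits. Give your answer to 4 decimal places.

2.9690 bits

H(P,Q) = −Σ p·log₂ q.
  −0.27·log₂(0.27) = 0.51002
  −0.05·log₂(0.46) = 0.05601
  −0.06·log₂(0.19) = 0.14376
  −0.62·log₂(0.08) = 2.25919
H(P,Q) = 2.9690 bits.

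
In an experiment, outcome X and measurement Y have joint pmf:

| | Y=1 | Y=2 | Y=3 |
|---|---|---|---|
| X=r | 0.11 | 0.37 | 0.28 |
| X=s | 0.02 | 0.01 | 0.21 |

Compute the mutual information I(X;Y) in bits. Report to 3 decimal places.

Marginals: p(X) = (0.7600, 0.2400), p(Y) = (0.1300, 0.3800, 0.4900).
I(X;Y) = H(X) + H(Y) − H(X,Y).
H(X) = 0.7950, H(Y) = 1.4174, H(X,Y) = 2.0474.
I(X;Y) = 0.7950 + 1.4174 − 2.0474 = 0.165 bits.

0.165 bits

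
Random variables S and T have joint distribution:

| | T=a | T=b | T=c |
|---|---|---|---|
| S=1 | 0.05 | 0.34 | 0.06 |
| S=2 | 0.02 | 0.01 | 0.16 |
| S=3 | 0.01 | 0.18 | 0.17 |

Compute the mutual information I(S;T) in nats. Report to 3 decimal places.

0.190 nats

Marginals: p(S) = (0.4500, 0.1900, 0.3600), p(T) = (0.0800, 0.5300, 0.3900).
I(S;T) = H(S) + H(T) − H(S,T).
H(S) = 1.0427, H(T) = 0.9058, H(S,T) = 1.7588.
I(S;T) = 1.0427 + 0.9058 − 1.7588 = 0.190 nats.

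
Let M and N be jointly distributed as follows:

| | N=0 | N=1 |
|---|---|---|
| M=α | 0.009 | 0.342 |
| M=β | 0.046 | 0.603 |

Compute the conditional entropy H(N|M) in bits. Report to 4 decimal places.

0.3000 bits

Marginals: p(M) = (0.3510, 0.6490), p(N) = (0.0550, 0.9450).
H(N|M) = Σ p(M) · H(N|M=·).
  M=α: p=0.3510, H(N|M=α) = 0.1720
  M=β: p=0.6490, H(N|M=β) = 0.3692
Weighted sum = 0.3000 bits.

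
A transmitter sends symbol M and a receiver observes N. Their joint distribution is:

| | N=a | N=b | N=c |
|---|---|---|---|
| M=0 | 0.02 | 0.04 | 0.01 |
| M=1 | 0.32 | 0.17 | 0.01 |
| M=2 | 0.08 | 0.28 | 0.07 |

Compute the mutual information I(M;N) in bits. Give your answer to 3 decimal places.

0.168 bits

Marginals: p(M) = (0.0700, 0.5000, 0.4300), p(N) = (0.4200, 0.4900, 0.0900).
I(M;N) = H(M) + H(N) − H(M,N).
H(M) = 1.2921, H(N) = 1.3426, H(M,N) = 2.4664.
I(M;N) = 1.2921 + 1.3426 − 2.4664 = 0.168 bits.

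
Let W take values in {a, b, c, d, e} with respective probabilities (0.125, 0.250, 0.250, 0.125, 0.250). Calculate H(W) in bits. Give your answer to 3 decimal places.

H(W) = −Σ p·log₂ p.
  −(0.125)·log₂(0.125) = 0.3750
  −(0.250)·log₂(0.250) = 0.5000
  −(0.250)·log₂(0.250) = 0.5000
  −(0.125)·log₂(0.125) = 0.3750
  −(0.250)·log₂(0.250) = 0.5000
Sum: 0.3750 + 0.5000 + 0.5000 + 0.3750 + 0.5000 = 2.250 bits.

2.250 bits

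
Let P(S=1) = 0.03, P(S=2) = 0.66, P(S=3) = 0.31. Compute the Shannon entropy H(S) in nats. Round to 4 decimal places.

H(S) = −Σ p·ln p.
  −(0.03)·ln(0.03) = 0.10520
  −(0.66)·ln(0.66) = 0.27424
  −(0.31)·ln(0.31) = 0.36307
Sum: 0.10520 + 0.27424 + 0.36307 = 0.7425 nats.

0.7425 nats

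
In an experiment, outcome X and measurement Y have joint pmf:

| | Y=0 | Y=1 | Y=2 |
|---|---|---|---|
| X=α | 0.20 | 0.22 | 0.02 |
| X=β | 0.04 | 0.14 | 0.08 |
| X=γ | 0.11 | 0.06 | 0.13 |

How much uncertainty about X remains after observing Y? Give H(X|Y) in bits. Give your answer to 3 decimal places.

1.365 bits

Marginals: p(X) = (0.4400, 0.2600, 0.3000), p(Y) = (0.3500, 0.4200, 0.2300).
H(X|Y) = Σ p(Y) · H(X|Y=·).
  Y=0: p=0.3500, H(X|Y=0) = 1.3438
  Y=1: p=0.4200, H(X|Y=1) = 1.4180
  Y=2: p=0.2300, H(X|Y=2) = 1.3016
Weighted sum = 1.365 bits.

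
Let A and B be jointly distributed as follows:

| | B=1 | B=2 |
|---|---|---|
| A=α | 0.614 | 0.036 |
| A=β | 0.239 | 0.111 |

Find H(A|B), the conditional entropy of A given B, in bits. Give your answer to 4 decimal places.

Marginals: p(A) = (0.6500, 0.3500), p(B) = (0.8530, 0.1470).
H(A|B) = Σ p(B) · H(A|B=·).
  B=1: p=0.8530, H(A|B=1) = 0.8557
  B=2: p=0.1470, H(A|B=2) = 0.8031
Weighted sum = 0.8480 bits.

0.8480 bits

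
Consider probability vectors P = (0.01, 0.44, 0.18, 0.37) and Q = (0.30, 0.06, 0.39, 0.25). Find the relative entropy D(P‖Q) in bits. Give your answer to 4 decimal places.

1.2242 bits

D(P‖Q) = Σ p·log₂(p/q).
  0.01·log₂(0.01/0.30) = -0.04907
  0.44·log₂(0.44/0.06) = 1.26477
  0.18·log₂(0.18/0.39) = -0.20079
  0.37·log₂(0.37/0.25) = 0.20927
D(P‖Q) = 1.2242 bits.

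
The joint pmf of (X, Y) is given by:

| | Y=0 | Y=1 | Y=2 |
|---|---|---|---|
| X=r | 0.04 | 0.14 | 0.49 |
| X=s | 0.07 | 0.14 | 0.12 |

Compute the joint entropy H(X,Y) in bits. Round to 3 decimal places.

H(X,Y) = −Σ p(x,y)·log₂ p(x,y) over all 6 cells.
  cell (r,0): −0.04·log₂0.04 = 0.1858
  cell (r,1): −0.14·log₂0.14 = 0.3971
  cell (r,2): −0.49·log₂0.49 = 0.5043
  cell (s,0): −0.07·log₂0.07 = 0.2686
  cell (s,1): −0.14·log₂0.14 = 0.3971
  cell (s,2): −0.12·log₂0.12 = 0.3671
Sum = 2.120 bits.

2.120 bits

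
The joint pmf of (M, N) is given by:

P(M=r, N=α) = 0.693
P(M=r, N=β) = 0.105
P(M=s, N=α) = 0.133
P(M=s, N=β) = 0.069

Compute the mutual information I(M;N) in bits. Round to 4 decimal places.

0.0314 bits

Marginals: p(M) = (0.7980, 0.2020), p(N) = (0.8260, 0.1740).
I(M;N) = Σ p(x,y)·log₂[p(x,y)/(p(x)p(y))].
  (r,α): 0.693·log₂(1.0514) = 0.05007
  (r,β): 0.105·log₂(0.7562) = -0.04233
  (s,α): 0.133·log₂(0.7971) = -0.04351
  (s,β): 0.069·log₂(1.9631) = 0.06715
Sum = 0.0314 bits.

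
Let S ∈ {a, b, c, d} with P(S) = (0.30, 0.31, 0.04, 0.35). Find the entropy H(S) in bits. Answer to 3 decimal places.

H(S) = −Σ p·log₂ p.
  −(0.30)·log₂(0.30) = 0.5211
  −(0.31)·log₂(0.31) = 0.5238
  −(0.04)·log₂(0.04) = 0.1858
  −(0.35)·log₂(0.35) = 0.5301
Sum: 0.5211 + 0.5238 + 0.1858 + 0.5301 = 1.761 bits.

1.761 bits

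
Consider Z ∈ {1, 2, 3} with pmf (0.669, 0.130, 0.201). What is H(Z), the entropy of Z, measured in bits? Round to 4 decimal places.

H(Z) = −Σ p·log₂ p.
  −(0.669)·log₂(0.669) = 0.38797
  −(0.130)·log₂(0.130) = 0.38264
  −(0.201)·log₂(0.201) = 0.46526
Sum: 0.38797 + 0.38264 + 0.46526 = 1.2359 bits.

1.2359 bits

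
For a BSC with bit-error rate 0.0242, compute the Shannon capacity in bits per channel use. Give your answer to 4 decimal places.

Binary symmetric channel: C = 1 − h₂(ε) where h₂ is the binary entropy function.
h₂(0.0242) = −0.0242·log₂0.0242 − 0.9758·log₂0.9758 = 0.1644.
C = 1 − 0.1644 = 0.8356 bits per channel use.

0.8356 bits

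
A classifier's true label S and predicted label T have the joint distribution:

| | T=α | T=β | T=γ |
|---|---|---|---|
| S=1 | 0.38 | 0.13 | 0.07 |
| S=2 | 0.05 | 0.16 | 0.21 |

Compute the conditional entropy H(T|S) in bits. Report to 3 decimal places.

Chain rule: H(T|S) = H(S,T) − H(S).
Marginals: p(S) = (0.5800, 0.4200), p(T) = (0.4300, 0.2900, 0.2800).
H(S,T) = 2.2936 bits; H(S) = 0.9815 bits.
H(T|S) = 2.2936 − 0.9815 = 1.312 bits.

1.312 bits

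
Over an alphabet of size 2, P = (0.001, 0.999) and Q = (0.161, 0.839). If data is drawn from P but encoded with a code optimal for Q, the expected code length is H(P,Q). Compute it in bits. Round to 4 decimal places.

H(P,Q) = −Σ p·log₂ q.
  −0.001·log₂(0.161) = 0.00263
  −0.999·log₂(0.839) = 0.25300
H(P,Q) = 0.2556 bits.

0.2556 bits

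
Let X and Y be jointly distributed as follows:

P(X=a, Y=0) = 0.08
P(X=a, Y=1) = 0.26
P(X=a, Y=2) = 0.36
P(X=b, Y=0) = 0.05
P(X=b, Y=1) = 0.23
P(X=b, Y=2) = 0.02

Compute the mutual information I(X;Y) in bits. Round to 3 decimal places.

0.155 bits

Marginals: p(X) = (0.7000, 0.3000), p(Y) = (0.1300, 0.4900, 0.3800).
I(X;Y) = H(X) + H(Y) − H(X,Y).
H(X) = 0.8813, H(Y) = 1.4174, H(X,Y) = 2.1441.
I(X;Y) = 0.8813 + 1.4174 − 2.1441 = 0.155 bits.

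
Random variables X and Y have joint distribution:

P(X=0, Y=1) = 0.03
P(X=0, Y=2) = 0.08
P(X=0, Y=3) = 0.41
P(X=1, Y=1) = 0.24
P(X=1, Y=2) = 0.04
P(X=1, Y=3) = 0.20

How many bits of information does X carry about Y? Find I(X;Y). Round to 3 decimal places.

Marginals: p(X) = (0.5200, 0.4800), p(Y) = (0.2700, 0.1200, 0.6100).
I(X;Y) = H(X) + H(Y) − H(X,Y).
H(X) = 0.9988, H(Y) = 1.3121, H(X,Y) = 2.1149.
I(X;Y) = 0.9988 + 1.3121 − 2.1149 = 0.196 bits.

0.196 bits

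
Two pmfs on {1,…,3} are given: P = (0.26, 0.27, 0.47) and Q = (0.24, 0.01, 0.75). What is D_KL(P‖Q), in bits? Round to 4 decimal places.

D(P‖Q) = Σ p·log₂(p/q).
  0.26·log₂(0.26/0.24) = 0.03002
  0.27·log₂(0.27/0.01) = 1.28382
  0.47·log₂(0.47/0.75) = -0.31689
D(P‖Q) = 0.9970 bits.

0.9970 bits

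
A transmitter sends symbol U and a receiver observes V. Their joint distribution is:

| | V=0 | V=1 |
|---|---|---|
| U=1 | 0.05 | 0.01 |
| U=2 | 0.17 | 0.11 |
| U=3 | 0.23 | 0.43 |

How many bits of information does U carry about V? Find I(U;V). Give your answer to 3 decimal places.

Marginals: p(U) = (0.0600, 0.2800, 0.6600), p(V) = (0.4500, 0.5500).
I(U;V) = Σ p(x,y)·log₂[p(x,y)/(p(x)p(y))].
  (1,0): 0.05·log₂(1.8519) = 0.0444
  (1,1): 0.01·log₂(0.3030) = -0.0172
  (2,0): 0.17·log₂(1.3492) = 0.0735
  (2,1): 0.11·log₂(0.7143) = -0.0534
  (3,0): 0.23·log₂(0.7744) = -0.0848
  (3,1): 0.43·log₂(1.1846) = 0.1051
Sum = 0.068 bits.

0.068 bits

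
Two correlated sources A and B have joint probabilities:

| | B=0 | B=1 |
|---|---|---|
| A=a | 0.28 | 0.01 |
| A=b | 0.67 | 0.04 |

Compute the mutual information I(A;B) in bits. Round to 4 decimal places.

Marginals: p(A) = (0.2900, 0.7100), p(B) = (0.9500, 0.0500).
I(A;B) = H(A) + H(B) − H(A,B).
H(A) = 0.8687, H(B) = 0.2864, H(A,B) = 1.1535.
I(A;B) = 0.8687 + 0.2864 − 1.1535 = 0.0016 bits.

0.0016 bits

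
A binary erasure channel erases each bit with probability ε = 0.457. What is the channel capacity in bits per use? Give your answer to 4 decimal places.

0.5430 bits

Binary erasure channel: capacity C = 1 − ε.
C = 1 − 0.457 = 0.5430 bits per channel use.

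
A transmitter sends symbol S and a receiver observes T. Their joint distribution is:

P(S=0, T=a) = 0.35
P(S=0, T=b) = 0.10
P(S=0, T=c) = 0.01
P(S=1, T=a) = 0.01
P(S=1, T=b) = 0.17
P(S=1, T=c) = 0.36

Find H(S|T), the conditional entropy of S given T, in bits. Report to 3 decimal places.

0.389 bits

Chain rule: H(S|T) = H(S,T) − H(T).
Marginals: p(S) = (0.4600, 0.5400), p(T) = (0.3600, 0.2700, 0.3700).
H(S,T) = 1.9604 bits; H(T) = 1.5714 bits.
H(S|T) = 1.9604 − 1.5714 = 0.389 bits.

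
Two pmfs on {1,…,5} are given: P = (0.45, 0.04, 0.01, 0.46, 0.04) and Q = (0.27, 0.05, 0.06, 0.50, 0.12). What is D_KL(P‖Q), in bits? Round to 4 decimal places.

0.1742 bits

D(P‖Q) = Σ p·log₂(p/q).
  0.45·log₂(0.45/0.27) = 0.33163
  0.04·log₂(0.04/0.05) = -0.01288
  0.01·log₂(0.01/0.06) = -0.02585
  0.46·log₂(0.46/0.50) = -0.05534
  0.04·log₂(0.04/0.12) = -0.06340
D(P‖Q) = 0.1742 bits.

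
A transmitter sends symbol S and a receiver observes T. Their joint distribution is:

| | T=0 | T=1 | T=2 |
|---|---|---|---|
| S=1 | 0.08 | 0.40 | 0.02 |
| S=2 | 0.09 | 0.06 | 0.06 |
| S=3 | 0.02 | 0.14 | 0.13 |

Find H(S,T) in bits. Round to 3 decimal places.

2.626 bits

H(S,T) = −Σ p(x,y)·log₂ p(x,y) over all 9 cells.
  cell (1,0): −0.08·log₂0.08 = 0.2915
  cell (1,1): −0.40·log₂0.40 = 0.5288
  cell (1,2): −0.02·log₂0.02 = 0.1129
  cell (2,0): −0.09·log₂0.09 = 0.3127
  cell (2,1): −0.06·log₂0.06 = 0.2435
  cell (2,2): −0.06·log₂0.06 = 0.2435
  cell (3,0): −0.02·log₂0.02 = 0.1129
  cell (3,1): −0.14·log₂0.14 = 0.3971
  cell (3,2): −0.13·log₂0.13 = 0.3826
Sum = 2.626 bits.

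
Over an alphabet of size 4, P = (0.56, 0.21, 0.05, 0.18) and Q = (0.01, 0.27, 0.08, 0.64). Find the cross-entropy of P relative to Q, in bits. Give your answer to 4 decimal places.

4.4153 bits

H(P,Q) = −Σ p·log₂ q.
  −0.56·log₂(0.01) = 3.72056
  −0.21·log₂(0.27) = 0.39668
  −0.05·log₂(0.08) = 0.18219
  −0.18·log₂(0.64) = 0.11589
H(P,Q) = 4.4153 bits.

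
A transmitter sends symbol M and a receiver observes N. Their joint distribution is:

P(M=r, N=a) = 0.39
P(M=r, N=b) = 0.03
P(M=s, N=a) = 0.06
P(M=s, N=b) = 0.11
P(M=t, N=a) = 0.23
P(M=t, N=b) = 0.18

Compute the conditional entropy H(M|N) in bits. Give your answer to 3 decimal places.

Marginals: p(M) = (0.4200, 0.1700, 0.4100), p(N) = (0.6800, 0.3200).
H(M|N) = Σ p(N) · H(M|N=·).
  N=a: p=0.6800, H(M|N=a) = 1.2980
  N=b: p=0.3200, H(M|N=b) = 1.3166
Weighted sum = 1.304 bits.

1.304 bits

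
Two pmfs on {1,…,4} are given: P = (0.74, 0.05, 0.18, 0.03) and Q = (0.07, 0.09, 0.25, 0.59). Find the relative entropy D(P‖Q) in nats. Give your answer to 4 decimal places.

1.5671 nats

D(P‖Q) = Σ p·ln(p/q).
  0.74·ln(0.74/0.07) = 1.74503
  0.05·ln(0.05/0.09) = -0.02939
  0.18·ln(0.18/0.25) = -0.05913
  0.03·ln(0.03/0.59) = -0.08937
D(P‖Q) = 1.5671 nats.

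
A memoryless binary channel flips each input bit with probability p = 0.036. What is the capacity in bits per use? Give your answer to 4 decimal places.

Binary symmetric channel: C = 1 − h₂(ε) where h₂ is the binary entropy function.
h₂(0.036) = −0.036·log₂0.036 − 0.964·log₂0.964 = 0.2236.
C = 1 − 0.2236 = 0.7764 bits per channel use.

0.7764 bits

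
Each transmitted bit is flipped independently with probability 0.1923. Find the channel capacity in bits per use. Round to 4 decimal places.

Binary symmetric channel: C = 1 − h₂(ε) where h₂ is the binary entropy function.
h₂(0.1923) = −0.1923·log₂0.1923 − 0.8077·log₂0.8077 = 0.7063.
C = 1 − 0.7063 = 0.2937 bits per channel use.

0.2937 bits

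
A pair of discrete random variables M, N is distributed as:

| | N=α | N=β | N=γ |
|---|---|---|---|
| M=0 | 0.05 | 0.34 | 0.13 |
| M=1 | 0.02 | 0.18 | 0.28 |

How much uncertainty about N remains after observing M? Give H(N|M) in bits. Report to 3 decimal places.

Chain rule: H(N|M) = H(M,N) − H(M).
Marginals: p(M) = (0.5200, 0.4800), p(N) = (0.0700, 0.5200, 0.4100).
H(M,N) = 2.2003 bits; H(M) = 0.9988 bits.
H(N|M) = 2.2003 − 0.9988 = 1.201 bits.

1.201 bits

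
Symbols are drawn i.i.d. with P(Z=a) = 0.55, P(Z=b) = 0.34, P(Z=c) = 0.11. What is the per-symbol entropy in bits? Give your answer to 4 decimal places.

H(Z) = −Σ p·log₂ p.
  −(0.55)·log₂(0.55) = 0.47437
  −(0.34)·log₂(0.34) = 0.52917
  −(0.11)·log₂(0.11) = 0.35029
Sum: 0.47437 + 0.52917 + 0.35029 = 1.3538 bits.

1.3538 bits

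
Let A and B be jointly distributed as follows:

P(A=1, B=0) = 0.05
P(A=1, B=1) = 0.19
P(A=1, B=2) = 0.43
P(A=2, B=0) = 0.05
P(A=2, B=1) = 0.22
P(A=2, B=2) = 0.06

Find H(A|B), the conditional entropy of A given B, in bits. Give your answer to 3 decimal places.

0.771 bits

Chain rule: H(A|B) = H(A,B) − H(B).
Marginals: p(A) = (0.6700, 0.3300), p(B) = (0.1000, 0.4100, 0.4900).
H(A,B) = 2.1351 bits; H(B) = 1.3639 bits.
H(A|B) = 2.1351 − 1.3639 = 0.771 bits.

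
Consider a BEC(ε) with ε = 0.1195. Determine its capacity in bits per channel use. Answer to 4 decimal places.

Binary erasure channel: capacity C = 1 − ε.
C = 1 − 0.1195 = 0.8805 bits per channel use.

0.8805 bits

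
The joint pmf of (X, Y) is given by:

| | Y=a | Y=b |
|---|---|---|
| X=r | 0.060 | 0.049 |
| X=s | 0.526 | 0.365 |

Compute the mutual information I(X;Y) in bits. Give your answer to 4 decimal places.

0.0005 bits

Marginals: p(X) = (0.1090, 0.8910), p(Y) = (0.5860, 0.4140).
I(X;Y) = H(X) + H(Y) − H(X,Y).
H(X) = 0.4969, H(Y) = 0.9786, H(X,Y) = 1.4750.
I(X;Y) = 0.4969 + 0.9786 − 1.4750 = 0.0005 bits.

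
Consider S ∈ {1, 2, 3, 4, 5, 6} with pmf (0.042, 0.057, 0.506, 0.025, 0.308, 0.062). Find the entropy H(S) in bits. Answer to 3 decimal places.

H(S) = −Σ p·log₂ p.
  −(0.042)·log₂(0.042) = 0.1921
  −(0.057)·log₂(0.057) = 0.2356
  −(0.506)·log₂(0.506) = 0.4973
  −(0.025)·log₂(0.025) = 0.1330
  −(0.308)·log₂(0.308) = 0.5233
  −(0.062)·log₂(0.062) = 0.2487
Sum: 0.1921 + 0.2356 + 0.4973 + 0.1330 + 0.5233 + 0.2487 = 1.830 bits.

1.830 bits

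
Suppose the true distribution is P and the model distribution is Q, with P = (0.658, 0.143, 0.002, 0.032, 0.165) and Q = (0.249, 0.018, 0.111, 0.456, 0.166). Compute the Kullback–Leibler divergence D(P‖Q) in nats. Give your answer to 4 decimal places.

0.8417 nats

D(P‖Q) = Σ p·ln(p/q).
  0.658·ln(0.658/0.249) = 0.63941
  0.143·ln(0.143/0.018) = 0.29636
  0.002·ln(0.002/0.111) = -0.00803
  0.032·ln(0.032/0.456) = -0.08502
  0.165·ln(0.165/0.166) = -0.00100
D(P‖Q) = 0.8417 nats.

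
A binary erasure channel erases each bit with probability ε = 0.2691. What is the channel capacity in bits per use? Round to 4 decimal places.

Binary erasure channel: capacity C = 1 − ε.
C = 1 − 0.2691 = 0.7309 bits per channel use.

0.7309 bits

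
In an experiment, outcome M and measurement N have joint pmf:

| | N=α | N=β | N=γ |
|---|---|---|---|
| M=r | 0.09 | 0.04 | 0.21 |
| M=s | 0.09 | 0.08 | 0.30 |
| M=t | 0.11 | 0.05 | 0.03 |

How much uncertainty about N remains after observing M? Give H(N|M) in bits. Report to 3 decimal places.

Marginals: p(M) = (0.3400, 0.4700, 0.1900), p(N) = (0.2900, 0.1700, 0.5400).
H(N|M) = Σ p(M) · H(N|M=·).
  M=r: p=0.3400, H(N|M=r) = 1.3002
  M=s: p=0.4700, H(N|M=s) = 1.3049
  M=t: p=0.1900, H(N|M=t) = 1.3838
Weighted sum = 1.318 bits.

1.318 bits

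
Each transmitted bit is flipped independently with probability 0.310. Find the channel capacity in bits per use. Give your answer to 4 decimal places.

Binary symmetric channel: C = 1 − h₂(ε) where h₂ is the binary entropy function.
h₂(0.310) = −0.310·log₂0.310 − 0.690·log₂0.690 = 0.8932.
C = 1 − 0.8932 = 0.1068 bits per channel use.

0.1068 bits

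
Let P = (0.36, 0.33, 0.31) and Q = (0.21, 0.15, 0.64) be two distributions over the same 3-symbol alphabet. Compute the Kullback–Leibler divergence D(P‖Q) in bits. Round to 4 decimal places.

D(P‖Q) = Σ p·log₂(p/q).
  0.36·log₂(0.36/0.21) = 0.27994
  0.33·log₂(0.33/0.15) = 0.37538
  0.31·log₂(0.31/0.64) = -0.32420
D(P‖Q) = 0.3311 bits.

0.3311 bits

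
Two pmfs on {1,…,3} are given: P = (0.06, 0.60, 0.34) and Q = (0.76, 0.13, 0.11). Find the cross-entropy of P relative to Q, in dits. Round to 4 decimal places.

H(P,Q) = −Σ p·log₁₀ q.
  −0.06·log₁₀(0.76) = 0.00715
  −0.60·log₁₀(0.13) = 0.53163
  −0.34·log₁₀(0.11) = 0.32593
H(P,Q) = 0.8647 dits.

0.8647 dits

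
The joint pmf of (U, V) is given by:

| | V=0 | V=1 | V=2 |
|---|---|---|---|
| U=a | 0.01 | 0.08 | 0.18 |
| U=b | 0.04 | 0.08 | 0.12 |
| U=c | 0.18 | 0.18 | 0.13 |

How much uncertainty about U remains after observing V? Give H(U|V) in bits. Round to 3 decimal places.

1.380 bits

Chain rule: H(U|V) = H(U,V) − H(V).
Marginals: p(U) = (0.2700, 0.2400, 0.4900), p(V) = (0.2300, 0.3400, 0.4300).
H(U,V) = 2.9208 bits; H(V) = 1.5404 bits.
H(U|V) = 2.9208 − 1.5404 = 1.380 bits.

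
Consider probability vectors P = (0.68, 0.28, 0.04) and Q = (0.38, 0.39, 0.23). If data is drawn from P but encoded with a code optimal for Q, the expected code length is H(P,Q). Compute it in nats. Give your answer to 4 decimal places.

0.9804 nats

H(P,Q) = −Σ p·ln q.
  −0.68·ln(0.38) = 0.65796
  −0.28·ln(0.39) = 0.26365
  −0.04·ln(0.23) = 0.05879
H(P,Q) = 0.9804 nats.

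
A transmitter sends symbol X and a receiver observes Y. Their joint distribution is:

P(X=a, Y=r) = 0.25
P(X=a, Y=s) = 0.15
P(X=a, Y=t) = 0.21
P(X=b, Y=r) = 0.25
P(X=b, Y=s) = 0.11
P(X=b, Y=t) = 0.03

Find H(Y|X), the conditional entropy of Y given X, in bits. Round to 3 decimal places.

1.421 bits

Chain rule: H(Y|X) = H(X,Y) − H(X).
Marginals: p(X) = (0.6100, 0.3900), p(Y) = (0.5000, 0.2600, 0.2400).
H(X,Y) = 2.3854 bits; H(X) = 0.9648 bits.
H(Y|X) = 2.3854 − 0.9648 = 1.421 bits.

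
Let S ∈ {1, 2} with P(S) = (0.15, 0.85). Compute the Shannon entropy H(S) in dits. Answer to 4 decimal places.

H(S) = −Σ p·log₁₀ p.
  −(0.15)·log₁₀(0.15) = 0.12359
  −(0.85)·log₁₀(0.85) = 0.05999
Sum: 0.12359 + 0.05999 = 0.1836 dits.

0.1836 dits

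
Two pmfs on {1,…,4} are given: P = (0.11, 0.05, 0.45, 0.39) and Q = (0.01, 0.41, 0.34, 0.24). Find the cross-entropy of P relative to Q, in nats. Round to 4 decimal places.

1.5932 nats

H(P,Q) = −Σ p·ln q.
  −0.11·ln(0.01) = 0.50657
  −0.05·ln(0.41) = 0.04458
  −0.45·ln(0.34) = 0.48546
  −0.39·ln(0.24) = 0.55658
H(P,Q) = 1.5932 nats.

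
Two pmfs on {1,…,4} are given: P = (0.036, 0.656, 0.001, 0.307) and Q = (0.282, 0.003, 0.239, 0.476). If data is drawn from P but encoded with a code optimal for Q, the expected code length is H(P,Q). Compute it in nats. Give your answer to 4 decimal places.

4.0857 nats

H(P,Q) = −Σ p·ln q.
  −0.036·ln(0.282) = 0.04557
  −0.656·ln(0.003) = 3.81080
  −0.001·ln(0.239) = 0.00143
  −0.307·ln(0.476) = 0.22790
H(P,Q) = 4.0857 nats.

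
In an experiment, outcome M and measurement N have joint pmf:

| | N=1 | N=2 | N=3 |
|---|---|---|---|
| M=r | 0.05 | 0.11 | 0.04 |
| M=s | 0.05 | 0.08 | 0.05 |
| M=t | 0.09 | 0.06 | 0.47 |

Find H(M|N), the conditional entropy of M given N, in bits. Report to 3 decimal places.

1.120 bits

Marginals: p(M) = (0.2000, 0.1800, 0.6200), p(N) = (0.1900, 0.2500, 0.5600).
H(M|N) = Σ p(N) · H(M|N=·).
  N=1: p=0.1900, H(M|N=1) = 1.5243
  N=2: p=0.2500, H(M|N=2) = 1.5413
  N=3: p=0.5600, H(M|N=3) = 0.7953
Weighted sum = 1.120 bits.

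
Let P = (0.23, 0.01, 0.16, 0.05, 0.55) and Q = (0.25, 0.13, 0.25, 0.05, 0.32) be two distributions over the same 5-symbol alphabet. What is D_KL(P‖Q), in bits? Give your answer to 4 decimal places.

D(P‖Q) = Σ p·log₂(p/q).
  0.23·log₂(0.23/0.25) = -0.02767
  0.01·log₂(0.01/0.13) = -0.03700
  0.16·log₂(0.16/0.25) = -0.10302
  0.05·log₂(0.05/0.05) = 0.00000
  0.55·log₂(0.55/0.32) = 0.42975
D(P‖Q) = 0.2621 bits.

0.2621 bits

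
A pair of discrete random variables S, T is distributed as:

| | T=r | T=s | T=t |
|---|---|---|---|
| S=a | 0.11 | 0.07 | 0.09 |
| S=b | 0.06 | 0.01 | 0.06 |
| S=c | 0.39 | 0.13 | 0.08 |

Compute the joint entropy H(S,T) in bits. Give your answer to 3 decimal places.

H(S,T) = −Σ p(x,y)·log₂ p(x,y) over all 9 cells.
  cell (a,r): −0.11·log₂0.11 = 0.3503
  cell (a,s): −0.07·log₂0.07 = 0.2686
  cell (a,t): −0.09·log₂0.09 = 0.3127
  cell (b,r): −0.06·log₂0.06 = 0.2435
  cell (b,s): −0.01·log₂0.01 = 0.0664
  cell (b,t): −0.06·log₂0.06 = 0.2435
  cell (c,r): −0.39·log₂0.39 = 0.5298
  cell (c,s): −0.13·log₂0.13 = 0.3826
  cell (c,t): −0.08·log₂0.08 = 0.2915
Sum = 2.689 bits.

2.689 bits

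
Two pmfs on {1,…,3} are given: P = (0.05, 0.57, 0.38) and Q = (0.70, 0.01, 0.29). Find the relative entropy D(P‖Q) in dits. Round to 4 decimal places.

0.9881 dits

D(P‖Q) = Σ p·log₁₀(p/q).
  0.05·log₁₀(0.05/0.70) = -0.05731
  0.57·log₁₀(0.57/0.01) = 1.00085
  0.38·log₁₀(0.38/0.29) = 0.04461
D(P‖Q) = 0.9881 dits.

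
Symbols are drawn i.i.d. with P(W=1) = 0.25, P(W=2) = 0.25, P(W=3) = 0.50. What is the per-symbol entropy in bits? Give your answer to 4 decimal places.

H(W) = −Σ p·log₂ p.
  −(0.25)·log₂(0.25) = 0.50000
  −(0.25)·log₂(0.25) = 0.50000
  −(0.50)·log₂(0.50) = 0.50000
Sum: 0.50000 + 0.50000 + 0.50000 = 1.5000 bits.

1.5000 bits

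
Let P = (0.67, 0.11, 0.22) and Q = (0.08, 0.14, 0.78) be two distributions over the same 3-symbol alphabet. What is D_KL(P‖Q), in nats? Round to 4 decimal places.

D(P‖Q) = Σ p·ln(p/q).
  0.67·ln(0.67/0.08) = 1.42392
  0.11·ln(0.11/0.14) = -0.02653
  0.22·ln(0.22/0.78) = -0.27845
D(P‖Q) = 1.1189 nats.

1.1189 nats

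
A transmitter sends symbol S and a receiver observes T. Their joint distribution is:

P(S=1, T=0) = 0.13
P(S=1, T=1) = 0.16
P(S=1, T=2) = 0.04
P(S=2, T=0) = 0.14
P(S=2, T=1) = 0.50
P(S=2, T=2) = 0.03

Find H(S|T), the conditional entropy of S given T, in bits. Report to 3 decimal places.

0.866 bits

Chain rule: H(S|T) = H(S,T) − H(T).
Marginals: p(S) = (0.3300, 0.6700), p(T) = (0.2700, 0.6600, 0.0700).
H(S,T) = 2.0403 bits; H(T) = 1.1742 bits.
H(S|T) = 2.0403 − 1.1742 = 0.866 bits.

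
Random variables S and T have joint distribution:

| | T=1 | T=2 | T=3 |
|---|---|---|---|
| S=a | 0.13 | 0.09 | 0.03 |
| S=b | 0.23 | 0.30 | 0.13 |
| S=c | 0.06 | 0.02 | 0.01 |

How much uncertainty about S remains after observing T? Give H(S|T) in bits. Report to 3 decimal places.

Marginals: p(S) = (0.2500, 0.6600, 0.0900), p(T) = (0.4200, 0.4100, 0.1700).
H(S|T) = Σ p(T) · H(S|T=·).
  T=1: p=0.4200, H(S|T=1) = 1.4005
  T=2: p=0.4100, H(S|T=2) = 1.0225
  T=3: p=0.1700, H(S|T=3) = 0.9780
Weighted sum = 1.174 bits.

1.174 bits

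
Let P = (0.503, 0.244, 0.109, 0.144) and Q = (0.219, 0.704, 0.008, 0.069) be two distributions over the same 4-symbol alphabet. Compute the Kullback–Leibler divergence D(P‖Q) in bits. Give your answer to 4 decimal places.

D(P‖Q) = Σ p·log₂(p/q).
  0.503·log₂(0.503/0.219) = 0.60341
  0.244·log₂(0.244/0.704) = -0.37300
  0.109·log₂(0.109/0.008) = 0.41073
  0.144·log₂(0.144/0.069) = 0.15284
D(P‖Q) = 0.7940 bits.

0.7940 bits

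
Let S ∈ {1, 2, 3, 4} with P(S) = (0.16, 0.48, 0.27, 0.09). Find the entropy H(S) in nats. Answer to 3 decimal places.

H(S) = −Σ p·ln p.
  −(0.16)·ln(0.16) = 0.2932
  −(0.48)·ln(0.48) = 0.3523
  −(0.27)·ln(0.27) = 0.3535
  −(0.09)·ln(0.09) = 0.2167
Sum: 0.2932 + 0.3523 + 0.3535 + 0.2167 = 1.216 nats.

1.216 nats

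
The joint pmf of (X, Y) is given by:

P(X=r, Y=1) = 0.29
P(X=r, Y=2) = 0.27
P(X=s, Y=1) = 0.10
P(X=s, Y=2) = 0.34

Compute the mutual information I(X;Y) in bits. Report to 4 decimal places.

Marginals: p(X) = (0.5600, 0.4400), p(Y) = (0.3900, 0.6100).
I(X;Y) = H(X) + H(Y) − H(X,Y).
H(X) = 0.9896, H(Y) = 0.9648, H(X,Y) = 1.8893.
I(X;Y) = 0.9896 + 0.9648 − 1.8893 = 0.0651 bits.

0.0651 bits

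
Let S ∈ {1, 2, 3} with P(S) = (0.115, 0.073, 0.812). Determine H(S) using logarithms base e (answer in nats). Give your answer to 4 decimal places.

0.6089 nats

H(S) = −Σ p·ln p.
  −(0.115)·ln(0.115) = 0.24872
  −(0.073)·ln(0.073) = 0.19106
  −(0.812)·ln(0.812) = 0.16910
Sum: 0.24872 + 0.19106 + 0.16910 = 0.6089 nats.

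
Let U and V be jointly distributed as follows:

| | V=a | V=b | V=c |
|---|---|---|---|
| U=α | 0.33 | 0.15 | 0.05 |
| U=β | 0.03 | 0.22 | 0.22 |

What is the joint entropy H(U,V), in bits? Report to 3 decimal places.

2.267 bits

H(U,V) = −Σ p(x,y)·log₂ p(x,y) over all 6 cells.
  cell (α,a): −0.33·log₂0.33 = 0.5278
  cell (α,b): −0.15·log₂0.15 = 0.4105
  cell (α,c): −0.05·log₂0.05 = 0.2161
  cell (β,a): −0.03·log₂0.03 = 0.1518
  cell (β,b): −0.22·log₂0.22 = 0.4806
  cell (β,c): −0.22·log₂0.22 = 0.4806
Sum = 2.267 bits.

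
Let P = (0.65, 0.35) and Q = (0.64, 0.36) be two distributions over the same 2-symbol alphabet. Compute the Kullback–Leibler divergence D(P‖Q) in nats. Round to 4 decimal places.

D(P‖Q) = Σ p·ln(p/q).
  0.65·ln(0.65/0.64) = 0.01008
  0.35·ln(0.35/0.36) = -0.00986
D(P‖Q) = 0.0002 nats.

0.0002 nats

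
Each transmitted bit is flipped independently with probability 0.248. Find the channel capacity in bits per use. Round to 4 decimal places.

Binary symmetric channel: C = 1 − h₂(ε) where h₂ is the binary entropy function.
h₂(0.248) = −0.248·log₂0.248 − 0.752·log₂0.752 = 0.8081.
C = 1 − 0.8081 = 0.1919 bits per channel use.

0.1919 bits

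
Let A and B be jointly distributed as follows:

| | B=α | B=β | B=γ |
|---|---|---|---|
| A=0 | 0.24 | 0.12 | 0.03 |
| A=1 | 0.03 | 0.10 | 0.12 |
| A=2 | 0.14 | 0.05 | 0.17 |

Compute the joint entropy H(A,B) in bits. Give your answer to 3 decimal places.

H(A,B) = −Σ p(x,y)·log₂ p(x,y) over all 9 cells.
  cell (0,α): −0.24·log₂0.24 = 0.4941
  cell (0,β): −0.12·log₂0.12 = 0.3671
  cell (0,γ): −0.03·log₂0.03 = 0.1518
  cell (1,α): −0.03·log₂0.03 = 0.1518
  cell (1,β): −0.10·log₂0.10 = 0.3322
  cell (1,γ): −0.12·log₂0.12 = 0.3671
  cell (2,α): −0.14·log₂0.14 = 0.3971
  cell (2,β): −0.05·log₂0.05 = 0.2161
  cell (2,γ): −0.17·log₂0.17 = 0.4346
Sum = 2.912 bits.

2.912 bits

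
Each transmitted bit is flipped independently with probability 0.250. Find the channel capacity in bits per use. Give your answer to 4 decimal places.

Binary symmetric channel: C = 1 − h₂(ε) where h₂ is the binary entropy function.
h₂(0.250) = −0.250·log₂0.250 − 0.750·log₂0.750 = 0.8113.
C = 1 − 0.8113 = 0.1887 bits per channel use.

0.1887 bits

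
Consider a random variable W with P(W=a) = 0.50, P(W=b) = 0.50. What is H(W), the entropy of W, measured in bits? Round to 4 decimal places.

1.0000 bits

H(W) = −Σ p·log₂ p.
  −(0.50)·log₂(0.50) = 0.50000
  −(0.50)·log₂(0.50) = 0.50000
Sum: 0.50000 + 0.50000 = 1.0000 bits.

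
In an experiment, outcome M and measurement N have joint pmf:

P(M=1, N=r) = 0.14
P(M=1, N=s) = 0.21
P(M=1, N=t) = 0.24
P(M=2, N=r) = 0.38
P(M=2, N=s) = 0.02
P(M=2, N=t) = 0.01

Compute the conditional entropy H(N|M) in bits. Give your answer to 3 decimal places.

Marginals: p(M) = (0.5900, 0.4100), p(N) = (0.5200, 0.2300, 0.2500).
H(N|M) = Σ p(M) · H(N|M=·).
  M=1: p=0.5900, H(N|M=1) = 1.5508
  M=2: p=0.4100, H(N|M=2) = 0.4448
Weighted sum = 1.097 bits.

1.097 bits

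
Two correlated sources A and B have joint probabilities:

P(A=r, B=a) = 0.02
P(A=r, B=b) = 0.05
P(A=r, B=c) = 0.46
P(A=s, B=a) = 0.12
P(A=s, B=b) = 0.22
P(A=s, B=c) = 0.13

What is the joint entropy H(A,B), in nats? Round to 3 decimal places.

H(A,B) = −Σ p(x,y)·ln p(x,y) over all 6 cells.
  cell (r,a): −0.02·ln0.02 = 0.0782
  cell (r,b): −0.05·ln0.05 = 0.1498
  cell (r,c): −0.46·ln0.46 = 0.3572
  cell (s,a): −0.12·ln0.12 = 0.2544
  cell (s,b): −0.22·ln0.22 = 0.3331
  cell (s,c): −0.13·ln0.13 = 0.2652
Sum = 1.438 nats.

1.438 nats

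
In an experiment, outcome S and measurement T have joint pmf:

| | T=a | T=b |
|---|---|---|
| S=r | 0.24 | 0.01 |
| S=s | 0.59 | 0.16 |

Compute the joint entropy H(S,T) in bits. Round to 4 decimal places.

H(S,T) = −Σ p(x,y)·log₂ p(x,y) over all 4 cells.
  cell (r,a): −0.24·log₂0.24 = 0.49413
  cell (r,b): −0.01·log₂0.01 = 0.06644
  cell (s,a): −0.59·log₂0.59 = 0.44912
  cell (s,b): −0.16·log₂0.16 = 0.42302
Sum = 1.4327 bits.

1.4327 bits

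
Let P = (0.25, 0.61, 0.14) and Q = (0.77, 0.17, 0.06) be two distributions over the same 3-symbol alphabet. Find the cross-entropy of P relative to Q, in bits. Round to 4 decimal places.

2.2219 bits

H(P,Q) = −Σ p·log₂ q.
  −0.25·log₂(0.77) = 0.09427
  −0.61·log₂(0.17) = 1.55940
  −0.14·log₂(0.06) = 0.56825
H(P,Q) = 2.2219 bits.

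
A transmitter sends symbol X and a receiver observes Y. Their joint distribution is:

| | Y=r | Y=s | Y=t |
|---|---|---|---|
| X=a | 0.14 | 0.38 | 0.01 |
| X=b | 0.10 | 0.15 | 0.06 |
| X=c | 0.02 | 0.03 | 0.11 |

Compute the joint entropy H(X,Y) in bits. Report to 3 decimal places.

2.595 bits

H(X,Y) = −Σ p(x,y)·log₂ p(x,y) over all 9 cells.
  cell (a,r): −0.14·log₂0.14 = 0.3971
  cell (a,s): −0.38·log₂0.38 = 0.5305
  cell (a,t): −0.01·log₂0.01 = 0.0664
  cell (b,r): −0.10·log₂0.10 = 0.3322
  cell (b,s): −0.15·log₂0.15 = 0.4105
  cell (b,t): −0.06·log₂0.06 = 0.2435
  cell (c,r): −0.02·log₂0.02 = 0.1129
  cell (c,s): −0.03·log₂0.03 = 0.1518
  cell (c,t): −0.11·log₂0.11 = 0.3503
Sum = 2.595 bits.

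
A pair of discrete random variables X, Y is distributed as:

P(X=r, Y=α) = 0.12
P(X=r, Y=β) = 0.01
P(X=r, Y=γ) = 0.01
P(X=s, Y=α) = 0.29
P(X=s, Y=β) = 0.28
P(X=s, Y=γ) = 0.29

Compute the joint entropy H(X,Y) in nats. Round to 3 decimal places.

H(X,Y) = −Σ p(x,y)·ln p(x,y) over all 6 cells.
  cell (r,α): −0.12·ln0.12 = 0.2544
  cell (r,β): −0.01·ln0.01 = 0.0461
  cell (r,γ): −0.01·ln0.01 = 0.0461
  cell (s,α): −0.29·ln0.29 = 0.3590
  cell (s,β): −0.28·ln0.28 = 0.3564
  cell (s,γ): −0.29·ln0.29 = 0.3590
Sum = 1.421 nats.

1.421 nats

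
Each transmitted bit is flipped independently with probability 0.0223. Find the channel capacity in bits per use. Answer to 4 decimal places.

Binary symmetric channel: C = 1 − h₂(ε) where h₂ is the binary entropy function.
h₂(0.0223) = −0.0223·log₂0.0223 − 0.9777·log₂0.9777 = 0.1542.
C = 1 − 0.1542 = 0.8458 bits per channel use.

0.8458 bits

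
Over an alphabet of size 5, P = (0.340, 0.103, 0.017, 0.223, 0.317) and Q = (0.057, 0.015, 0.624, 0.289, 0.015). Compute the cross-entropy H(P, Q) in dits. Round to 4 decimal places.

1.3127 dits

H(P,Q) = −Σ p·log₁₀ q.
  −0.340·log₁₀(0.057) = 0.42300
  −0.103·log₁₀(0.015) = 0.18786
  −0.017·log₁₀(0.624) = 0.00348
  −0.223·log₁₀(0.289) = 0.12022
  −0.317·log₁₀(0.015) = 0.57818
H(P,Q) = 1.3127 dits.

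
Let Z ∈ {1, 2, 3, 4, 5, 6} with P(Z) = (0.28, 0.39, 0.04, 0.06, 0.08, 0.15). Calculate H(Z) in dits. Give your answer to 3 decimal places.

H(Z) = −Σ p·log₁₀ p.
  −(0.28)·log₁₀(0.28) = 0.1548
  −(0.39)·log₁₀(0.39) = 0.1595
  −(0.04)·log₁₀(0.04) = 0.0559
  −(0.06)·log₁₀(0.06) = 0.0733
  −(0.08)·log₁₀(0.08) = 0.0878
  −(0.15)·log₁₀(0.15) = 0.1236
Sum: 0.1548 + 0.1595 + 0.0559 + 0.0733 + 0.0878 + 0.1236 = 0.655 dits.

0.655 dits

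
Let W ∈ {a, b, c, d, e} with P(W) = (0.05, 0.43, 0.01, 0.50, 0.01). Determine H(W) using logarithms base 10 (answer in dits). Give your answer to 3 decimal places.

H(W) = −Σ p·log₁₀ p.
  −(0.05)·log₁₀(0.05) = 0.0651
  −(0.43)·log₁₀(0.43) = 0.1576
  −(0.01)·log₁₀(0.01) = 0.0200
  −(0.50)·log₁₀(0.50) = 0.1505
  −(0.01)·log₁₀(0.01) = 0.0200
Sum: 0.0651 + 0.1576 + 0.0200 + 0.1505 + 0.0200 = 0.413 dits.

0.413 dits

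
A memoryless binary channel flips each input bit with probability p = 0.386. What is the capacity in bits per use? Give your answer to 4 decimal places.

Binary symmetric channel: C = 1 − h₂(ε) where h₂ is the binary entropy function.
h₂(0.386) = −0.386·log₂0.386 − 0.614·log₂0.614 = 0.9622.
C = 1 − 0.9622 = 0.0378 bits per channel use.

0.0378 bits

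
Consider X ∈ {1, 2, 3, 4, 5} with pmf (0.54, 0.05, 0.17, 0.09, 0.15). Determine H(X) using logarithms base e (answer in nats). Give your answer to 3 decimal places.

1.285 nats

H(X) = −Σ p·ln p.
  −(0.54)·ln(0.54) = 0.3327
  −(0.05)·ln(0.05) = 0.1498
  −(0.17)·ln(0.17) = 0.3012
  −(0.09)·ln(0.09) = 0.2167
  −(0.15)·ln(0.15) = 0.2846
Sum: 0.3327 + 0.1498 + 0.3012 + 0.2167 + 0.2846 = 1.285 nats.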